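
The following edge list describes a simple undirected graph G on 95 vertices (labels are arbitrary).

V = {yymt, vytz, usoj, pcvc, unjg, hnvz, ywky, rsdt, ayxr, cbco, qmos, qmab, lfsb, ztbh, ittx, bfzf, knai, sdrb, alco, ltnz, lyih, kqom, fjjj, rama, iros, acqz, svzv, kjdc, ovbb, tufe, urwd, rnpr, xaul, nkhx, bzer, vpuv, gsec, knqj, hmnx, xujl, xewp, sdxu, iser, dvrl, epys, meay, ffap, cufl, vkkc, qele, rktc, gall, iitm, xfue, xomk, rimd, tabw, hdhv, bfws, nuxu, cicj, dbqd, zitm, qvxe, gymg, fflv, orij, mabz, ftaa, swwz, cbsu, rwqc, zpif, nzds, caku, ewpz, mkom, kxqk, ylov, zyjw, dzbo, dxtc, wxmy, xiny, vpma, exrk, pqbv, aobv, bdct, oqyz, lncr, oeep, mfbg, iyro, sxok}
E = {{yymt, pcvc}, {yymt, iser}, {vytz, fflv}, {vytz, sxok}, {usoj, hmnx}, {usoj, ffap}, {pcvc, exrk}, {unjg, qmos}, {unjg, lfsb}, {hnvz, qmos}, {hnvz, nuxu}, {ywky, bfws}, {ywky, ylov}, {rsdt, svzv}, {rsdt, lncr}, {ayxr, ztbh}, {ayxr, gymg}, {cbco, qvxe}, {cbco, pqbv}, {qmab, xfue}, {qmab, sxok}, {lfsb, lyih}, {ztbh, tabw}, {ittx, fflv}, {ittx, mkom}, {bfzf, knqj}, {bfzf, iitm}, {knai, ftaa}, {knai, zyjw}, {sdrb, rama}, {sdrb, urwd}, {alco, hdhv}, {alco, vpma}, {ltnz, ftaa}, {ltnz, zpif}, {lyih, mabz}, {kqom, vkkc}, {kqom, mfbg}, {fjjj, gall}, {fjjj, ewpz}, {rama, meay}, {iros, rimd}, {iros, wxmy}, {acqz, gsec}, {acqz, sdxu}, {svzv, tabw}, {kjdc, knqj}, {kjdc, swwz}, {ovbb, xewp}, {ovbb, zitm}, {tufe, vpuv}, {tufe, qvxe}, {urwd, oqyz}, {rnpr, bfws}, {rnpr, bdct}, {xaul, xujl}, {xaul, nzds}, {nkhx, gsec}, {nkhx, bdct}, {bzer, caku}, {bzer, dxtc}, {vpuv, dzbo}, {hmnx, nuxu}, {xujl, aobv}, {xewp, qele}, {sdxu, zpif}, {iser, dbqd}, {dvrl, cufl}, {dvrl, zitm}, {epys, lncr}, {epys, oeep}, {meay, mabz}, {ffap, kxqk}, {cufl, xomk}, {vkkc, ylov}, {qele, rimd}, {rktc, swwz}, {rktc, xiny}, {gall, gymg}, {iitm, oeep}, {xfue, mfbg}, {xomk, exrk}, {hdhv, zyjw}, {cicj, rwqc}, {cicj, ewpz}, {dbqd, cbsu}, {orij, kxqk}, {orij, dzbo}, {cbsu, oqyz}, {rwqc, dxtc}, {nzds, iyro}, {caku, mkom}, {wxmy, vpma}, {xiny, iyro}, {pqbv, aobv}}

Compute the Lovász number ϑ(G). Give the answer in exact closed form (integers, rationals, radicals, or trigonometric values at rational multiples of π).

95*cos(pi/95)/(cos(pi/95) + 1)

deg(mkom) = 2; N(mkom) = {ittx, caku}.
deg(kqom) = 2; N(kqom) = {vkkc, mfbg}.
Vertex qmab has 2 neighbors: xfue, sxok.
Vertex svzv has 2 neighbors: rsdt, tabw.
Regular of degree 2 on 95 vertices: the odd cycle C_{95}.
spec(A) ≈ [2.0, 1.995627, 1.982528, 1.96076, 1.930418, 1.891634, 1.84458, 1.789459, 1.726513, 1.656018, 1.578281, 1.493643, 1.402474, 1.305172, 1.202162, 1.093896, 0.980847, 0.863509, 0.742394, 0.618034, 0.490971, 0.361761, 0.230969, 0.099168, -0.033068, -0.165159, -0.296527, -0.426599, -0.554806, -0.680586, -0.803391, -0.922682, -1.037939, -1.148657, -1.254353, -1.354563, -1.44885, -1.536802, -1.618034, -1.692191, -1.758948, -1.818013, -1.869129, -1.912072, -1.946653, -1.972723, -1.990166, -1.998907] (distinct, 6 d.p.).
ϑ = −N·λ_min/(λ_max−λ_min) = −95·(-2*cos(pi/95))/(2−(-2*cos(pi/95))) = 95*cos(pi/95)/(cos(pi/95) + 1).
ϑ(G) ≈ 47.4870113.
α=47, χ(Ḡ)=48; ϑ=95*cos(pi/95)/(cos(pi/95) + 1) lies between (both strict).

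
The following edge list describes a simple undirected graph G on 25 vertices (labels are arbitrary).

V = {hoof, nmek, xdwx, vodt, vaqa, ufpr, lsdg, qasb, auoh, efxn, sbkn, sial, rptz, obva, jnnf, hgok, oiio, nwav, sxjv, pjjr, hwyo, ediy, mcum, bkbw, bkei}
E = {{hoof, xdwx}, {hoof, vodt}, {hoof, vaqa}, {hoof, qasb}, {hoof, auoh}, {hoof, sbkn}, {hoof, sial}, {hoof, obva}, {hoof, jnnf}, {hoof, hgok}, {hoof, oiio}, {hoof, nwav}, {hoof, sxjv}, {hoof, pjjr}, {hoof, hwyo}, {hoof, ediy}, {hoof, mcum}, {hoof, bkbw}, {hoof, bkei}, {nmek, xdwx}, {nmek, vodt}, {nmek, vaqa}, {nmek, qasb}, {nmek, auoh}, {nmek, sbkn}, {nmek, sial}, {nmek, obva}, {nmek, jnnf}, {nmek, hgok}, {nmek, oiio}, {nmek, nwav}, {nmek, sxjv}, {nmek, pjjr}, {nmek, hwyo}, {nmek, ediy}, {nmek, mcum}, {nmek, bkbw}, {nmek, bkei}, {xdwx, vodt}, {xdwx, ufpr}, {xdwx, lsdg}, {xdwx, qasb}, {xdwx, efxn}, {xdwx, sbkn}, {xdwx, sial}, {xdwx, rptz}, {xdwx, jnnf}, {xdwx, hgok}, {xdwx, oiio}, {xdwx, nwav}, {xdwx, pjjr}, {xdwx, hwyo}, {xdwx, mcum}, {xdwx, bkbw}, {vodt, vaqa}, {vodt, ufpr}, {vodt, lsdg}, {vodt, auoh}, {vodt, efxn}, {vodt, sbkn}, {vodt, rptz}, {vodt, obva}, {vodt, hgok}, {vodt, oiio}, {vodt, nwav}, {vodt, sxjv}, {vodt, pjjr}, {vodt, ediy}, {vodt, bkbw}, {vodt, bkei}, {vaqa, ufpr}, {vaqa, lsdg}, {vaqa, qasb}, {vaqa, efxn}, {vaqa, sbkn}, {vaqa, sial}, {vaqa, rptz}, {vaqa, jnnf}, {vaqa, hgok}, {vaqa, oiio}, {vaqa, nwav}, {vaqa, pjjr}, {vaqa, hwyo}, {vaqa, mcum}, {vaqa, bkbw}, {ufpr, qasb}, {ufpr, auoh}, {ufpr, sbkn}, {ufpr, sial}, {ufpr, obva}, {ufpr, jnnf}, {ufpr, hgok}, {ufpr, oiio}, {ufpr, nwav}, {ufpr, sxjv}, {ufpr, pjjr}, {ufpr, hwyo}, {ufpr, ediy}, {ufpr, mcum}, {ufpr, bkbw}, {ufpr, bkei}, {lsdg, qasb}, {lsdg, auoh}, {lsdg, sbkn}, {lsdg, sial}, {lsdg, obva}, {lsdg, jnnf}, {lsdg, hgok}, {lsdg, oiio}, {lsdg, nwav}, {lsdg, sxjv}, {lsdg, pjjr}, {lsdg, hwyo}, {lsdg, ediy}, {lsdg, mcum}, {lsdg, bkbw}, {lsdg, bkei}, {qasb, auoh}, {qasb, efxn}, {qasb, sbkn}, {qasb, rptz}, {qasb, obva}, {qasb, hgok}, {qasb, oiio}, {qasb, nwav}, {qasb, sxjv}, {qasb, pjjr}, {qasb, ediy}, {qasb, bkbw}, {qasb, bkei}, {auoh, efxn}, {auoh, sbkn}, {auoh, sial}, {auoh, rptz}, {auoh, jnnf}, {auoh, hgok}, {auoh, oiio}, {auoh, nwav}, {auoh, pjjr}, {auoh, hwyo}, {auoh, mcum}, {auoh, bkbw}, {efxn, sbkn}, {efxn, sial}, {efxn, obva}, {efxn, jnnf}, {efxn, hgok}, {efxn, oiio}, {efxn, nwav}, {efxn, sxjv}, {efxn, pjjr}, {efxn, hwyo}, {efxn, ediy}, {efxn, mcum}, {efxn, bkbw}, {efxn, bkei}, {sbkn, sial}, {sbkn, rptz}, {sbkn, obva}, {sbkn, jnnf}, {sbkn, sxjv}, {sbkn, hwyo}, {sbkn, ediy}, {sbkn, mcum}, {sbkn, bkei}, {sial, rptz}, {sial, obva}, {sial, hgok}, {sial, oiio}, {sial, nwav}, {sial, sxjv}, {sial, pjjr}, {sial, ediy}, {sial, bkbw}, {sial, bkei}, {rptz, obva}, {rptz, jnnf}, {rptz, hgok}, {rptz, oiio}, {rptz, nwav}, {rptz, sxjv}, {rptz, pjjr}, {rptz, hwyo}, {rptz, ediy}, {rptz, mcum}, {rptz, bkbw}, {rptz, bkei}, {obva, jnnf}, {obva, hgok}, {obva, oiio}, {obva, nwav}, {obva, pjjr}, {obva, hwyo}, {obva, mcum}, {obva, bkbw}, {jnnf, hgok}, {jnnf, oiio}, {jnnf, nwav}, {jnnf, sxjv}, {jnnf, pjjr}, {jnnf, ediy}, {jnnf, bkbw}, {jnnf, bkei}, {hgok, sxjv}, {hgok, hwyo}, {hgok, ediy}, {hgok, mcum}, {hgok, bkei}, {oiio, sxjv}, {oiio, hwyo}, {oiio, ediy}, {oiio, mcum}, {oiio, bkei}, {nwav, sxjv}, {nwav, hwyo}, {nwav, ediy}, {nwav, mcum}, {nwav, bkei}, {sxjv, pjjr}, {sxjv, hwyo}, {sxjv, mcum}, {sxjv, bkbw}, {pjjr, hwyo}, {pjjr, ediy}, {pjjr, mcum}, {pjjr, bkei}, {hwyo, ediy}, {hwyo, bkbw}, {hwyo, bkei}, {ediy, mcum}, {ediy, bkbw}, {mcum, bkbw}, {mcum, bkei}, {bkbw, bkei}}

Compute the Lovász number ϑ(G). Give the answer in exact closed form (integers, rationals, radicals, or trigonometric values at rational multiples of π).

deg(lsdg) = 19; N(lsdg) = {xdwx, vodt, vaqa, qasb, auoh, sbkn, sial, obva, jnnf, hgok, oiio, nwav, sxjv, pjjr, hwyo, ediy, mcum, bkbw, bkei}.
N(obva) = {hoof, nmek, vodt, ufpr, lsdg, qasb, efxn, sbkn, sial, rptz, jnnf, hgok, oiio, nwav, pjjr, hwyo, mcum, bkbw}, |N(obva)| = 18.
N(xdwx) = {hoof, nmek, vodt, ufpr, lsdg, qasb, efxn, sbkn, sial, rptz, jnnf, hgok, oiio, nwav, pjjr, hwyo, mcum, bkbw}, |N(xdwx)| = 18.
Vertex nwav has 19 neighbors: hoof, nmek, xdwx, vodt, vaqa, ufpr, lsdg, qasb, auoh, efxn, sial, rptz, obva, jnnf, sxjv, hwyo, ediy, mcum, bkei.
4 parts of sizes [7, 6, 6, 6]; α(G) = 7 = ϑ (perfect).
≈ 7.000000 (to 6 d.p.).
Sandwich: α(G)=7 ≤ ϑ(G)=7 ≤ χ(Ḡ)=7 (collapsed).

7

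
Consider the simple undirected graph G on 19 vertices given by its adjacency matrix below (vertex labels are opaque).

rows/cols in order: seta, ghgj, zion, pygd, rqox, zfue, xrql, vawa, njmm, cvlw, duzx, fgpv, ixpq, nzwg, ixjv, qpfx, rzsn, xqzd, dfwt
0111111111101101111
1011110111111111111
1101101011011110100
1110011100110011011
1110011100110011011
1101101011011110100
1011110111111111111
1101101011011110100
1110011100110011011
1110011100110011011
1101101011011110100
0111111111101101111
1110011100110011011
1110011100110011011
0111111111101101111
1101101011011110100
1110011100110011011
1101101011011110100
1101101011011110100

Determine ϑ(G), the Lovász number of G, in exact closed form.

7

Vertex seta has 16 neighbors: ghgj, zion, pygd, rqox, zfue, xrql, vawa, njmm, cvlw, duzx, ixpq, nzwg, qpfx, rzsn, xqzd, dfwt.
N(pygd) = {seta, ghgj, zion, zfue, xrql, vawa, duzx, fgpv, ixjv, qpfx, xqzd, dfwt}, |N(pygd)| = 12.
Vertex qpfx has 12 neighbors: seta, ghgj, pygd, rqox, xrql, njmm, cvlw, fgpv, ixpq, nzwg, ixjv, rzsn.
Vertex cvlw has 12 neighbors: seta, ghgj, zion, zfue, xrql, vawa, duzx, fgpv, ixjv, qpfx, xqzd, dfwt.
K_{7,7,3,2} (perfect); ϑ(G) = α(G) = max{7,7,3,2} = 7.
≈ 7.00000 (to 5 d.p.).
7 ≤ 7 ≤ 7: collapsed.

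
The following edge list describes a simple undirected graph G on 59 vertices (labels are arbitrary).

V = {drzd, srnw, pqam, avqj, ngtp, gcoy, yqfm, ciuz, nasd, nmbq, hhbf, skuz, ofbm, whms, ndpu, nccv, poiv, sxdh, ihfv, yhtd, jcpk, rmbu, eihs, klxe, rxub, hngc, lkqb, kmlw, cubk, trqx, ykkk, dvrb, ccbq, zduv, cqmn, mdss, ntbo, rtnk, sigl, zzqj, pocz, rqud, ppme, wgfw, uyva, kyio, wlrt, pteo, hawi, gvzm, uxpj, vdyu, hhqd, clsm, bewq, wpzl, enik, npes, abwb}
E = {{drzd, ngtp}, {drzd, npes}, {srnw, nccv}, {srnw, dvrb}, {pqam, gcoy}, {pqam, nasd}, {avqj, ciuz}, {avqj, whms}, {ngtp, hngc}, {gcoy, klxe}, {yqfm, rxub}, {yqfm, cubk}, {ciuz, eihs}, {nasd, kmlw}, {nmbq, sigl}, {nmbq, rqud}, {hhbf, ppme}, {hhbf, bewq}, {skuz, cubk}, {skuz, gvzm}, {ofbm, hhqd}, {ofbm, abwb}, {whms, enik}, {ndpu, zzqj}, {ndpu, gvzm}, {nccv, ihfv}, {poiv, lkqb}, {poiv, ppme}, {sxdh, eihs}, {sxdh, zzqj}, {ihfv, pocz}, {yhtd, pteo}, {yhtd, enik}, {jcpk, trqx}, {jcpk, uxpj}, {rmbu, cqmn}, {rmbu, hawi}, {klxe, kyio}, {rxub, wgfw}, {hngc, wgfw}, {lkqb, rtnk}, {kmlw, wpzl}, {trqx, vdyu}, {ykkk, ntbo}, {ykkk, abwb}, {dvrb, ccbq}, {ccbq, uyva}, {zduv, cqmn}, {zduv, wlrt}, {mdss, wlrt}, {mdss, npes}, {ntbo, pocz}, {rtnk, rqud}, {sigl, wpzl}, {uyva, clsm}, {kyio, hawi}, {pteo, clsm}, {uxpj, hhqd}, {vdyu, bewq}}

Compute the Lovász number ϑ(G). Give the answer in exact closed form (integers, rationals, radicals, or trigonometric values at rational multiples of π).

deg(cubk) = 2; N(cubk) = {yqfm, skuz}.
deg(kmlw) = 2; N(kmlw) = {nasd, wpzl}.
Vertex sigl has 2 neighbors: nmbq, wpzl.
N(clsm) = {uyva, pteo}, |N(clsm)| = 2.
Regular of degree 2 on 59 vertices: connected 2-regular on 59 ⇒ C_{59}.
spec(A) ≈ [2.0, 1.9887, 1.9548, 1.8988, 1.8213, 1.7231, 1.6054, 1.4695, 1.317, 1.1496, 0.9691, 0.7776, 0.5774, 0.3706, 0.1596, -0.0532, -0.2655, -0.4747, -0.6785, -0.8746, -1.0608, -1.235, -1.3953, -1.5397, -1.6666, -1.7747, -1.8627, -1.9295, -1.9745, -1.9972] (distinct, 4 d.p.).
Lovász: ϑ = −59(-2*cos(pi/59))/(2+-(-1)*2*cos(pi/59)) = 59*cos(pi/59)/(cos(pi/59) + 1).
≈ 29.47907994 (to 8 d.p.).
Check 29 ≤ 59*cos(pi/59)/(cos(pi/59) + 1) ≤ 30: both strict.

59*cos(pi/59)/(cos(pi/59) + 1)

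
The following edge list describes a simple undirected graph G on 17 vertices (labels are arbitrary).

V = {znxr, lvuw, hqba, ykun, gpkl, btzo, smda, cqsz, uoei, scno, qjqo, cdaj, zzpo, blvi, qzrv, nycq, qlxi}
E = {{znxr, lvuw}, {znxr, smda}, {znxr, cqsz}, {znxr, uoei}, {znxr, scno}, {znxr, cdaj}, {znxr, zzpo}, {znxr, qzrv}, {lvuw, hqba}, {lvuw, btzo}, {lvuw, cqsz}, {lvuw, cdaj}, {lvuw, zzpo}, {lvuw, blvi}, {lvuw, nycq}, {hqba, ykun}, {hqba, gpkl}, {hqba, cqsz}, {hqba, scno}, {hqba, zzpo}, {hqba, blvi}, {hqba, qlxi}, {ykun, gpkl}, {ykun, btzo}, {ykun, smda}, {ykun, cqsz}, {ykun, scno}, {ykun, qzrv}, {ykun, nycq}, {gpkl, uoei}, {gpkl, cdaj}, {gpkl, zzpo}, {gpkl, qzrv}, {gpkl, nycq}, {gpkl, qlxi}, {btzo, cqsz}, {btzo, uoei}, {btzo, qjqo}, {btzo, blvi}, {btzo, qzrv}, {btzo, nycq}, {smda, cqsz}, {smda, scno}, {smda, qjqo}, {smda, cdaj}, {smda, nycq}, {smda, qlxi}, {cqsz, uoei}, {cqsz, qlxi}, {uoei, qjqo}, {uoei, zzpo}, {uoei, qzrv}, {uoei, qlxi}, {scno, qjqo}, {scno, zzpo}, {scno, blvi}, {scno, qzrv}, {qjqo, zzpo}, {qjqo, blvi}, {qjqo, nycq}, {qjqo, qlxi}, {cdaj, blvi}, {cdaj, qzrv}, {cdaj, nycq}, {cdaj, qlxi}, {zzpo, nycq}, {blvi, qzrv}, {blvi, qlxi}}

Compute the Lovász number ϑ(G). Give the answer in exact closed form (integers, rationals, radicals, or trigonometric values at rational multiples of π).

deg(cqsz) = 8; N(cqsz) = {znxr, lvuw, hqba, ykun, btzo, smda, uoei, qlxi}.
deg(blvi) = 8; N(blvi) = {lvuw, hqba, btzo, scno, qjqo, cdaj, qzrv, qlxi}.
deg(gpkl) = 8; N(gpkl) = {hqba, ykun, uoei, cdaj, zzpo, qzrv, nycq, qlxi}.
Vertex btzo has 8 neighbors: lvuw, ykun, cqsz, uoei, qjqo, blvi, qzrv, nycq.
Every vertex has degree 8 (N=17); Paley(17): SR with (k,λ,μ)=(8,3,4).
spec(A) ≈ [8.0, 1.562, -2.562] (distinct, 3 d.p.).
Lovász (edge-transitive): ϑ = −17·(-sqrt(17)/2 - 1/2)/((8)−(-sqrt(17)/2 - 1/2)) = sqrt(17).
= 4.1231… (decimal).

sqrt(17)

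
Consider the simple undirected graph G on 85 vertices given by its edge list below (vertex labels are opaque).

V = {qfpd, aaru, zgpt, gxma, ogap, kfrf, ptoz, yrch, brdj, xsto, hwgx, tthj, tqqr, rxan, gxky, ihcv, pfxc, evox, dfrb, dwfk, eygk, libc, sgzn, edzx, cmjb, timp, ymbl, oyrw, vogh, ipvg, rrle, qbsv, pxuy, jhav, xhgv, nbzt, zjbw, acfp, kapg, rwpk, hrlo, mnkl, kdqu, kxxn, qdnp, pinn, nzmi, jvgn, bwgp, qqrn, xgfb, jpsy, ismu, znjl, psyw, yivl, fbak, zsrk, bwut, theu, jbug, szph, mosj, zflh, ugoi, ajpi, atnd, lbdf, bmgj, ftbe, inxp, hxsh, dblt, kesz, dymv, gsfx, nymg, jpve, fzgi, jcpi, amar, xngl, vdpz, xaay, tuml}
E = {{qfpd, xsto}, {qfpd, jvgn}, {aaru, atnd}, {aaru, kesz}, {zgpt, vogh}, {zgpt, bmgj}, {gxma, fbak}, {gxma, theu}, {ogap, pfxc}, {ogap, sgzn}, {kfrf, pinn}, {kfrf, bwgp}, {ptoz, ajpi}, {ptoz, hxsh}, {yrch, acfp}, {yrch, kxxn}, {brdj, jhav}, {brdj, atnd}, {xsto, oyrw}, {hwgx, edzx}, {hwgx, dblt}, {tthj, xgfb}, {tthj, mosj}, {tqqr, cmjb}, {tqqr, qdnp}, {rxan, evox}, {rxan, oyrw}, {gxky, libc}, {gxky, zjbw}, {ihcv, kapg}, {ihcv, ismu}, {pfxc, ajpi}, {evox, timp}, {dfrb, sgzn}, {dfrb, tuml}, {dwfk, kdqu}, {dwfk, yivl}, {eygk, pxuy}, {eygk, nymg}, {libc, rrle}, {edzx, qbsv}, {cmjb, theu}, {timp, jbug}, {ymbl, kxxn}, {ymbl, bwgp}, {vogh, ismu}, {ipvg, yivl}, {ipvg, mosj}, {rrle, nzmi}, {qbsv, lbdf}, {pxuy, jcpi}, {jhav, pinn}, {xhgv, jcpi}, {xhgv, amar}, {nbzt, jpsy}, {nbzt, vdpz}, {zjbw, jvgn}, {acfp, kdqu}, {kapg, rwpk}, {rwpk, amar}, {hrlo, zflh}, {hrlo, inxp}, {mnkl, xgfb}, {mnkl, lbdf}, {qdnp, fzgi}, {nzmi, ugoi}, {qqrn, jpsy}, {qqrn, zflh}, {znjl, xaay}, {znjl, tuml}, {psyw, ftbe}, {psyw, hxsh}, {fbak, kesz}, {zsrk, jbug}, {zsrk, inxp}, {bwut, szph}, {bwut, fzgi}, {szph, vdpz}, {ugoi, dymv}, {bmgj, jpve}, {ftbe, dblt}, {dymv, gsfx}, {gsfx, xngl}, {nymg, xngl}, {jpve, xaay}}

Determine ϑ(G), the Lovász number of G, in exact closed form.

Vertex dymv has 2 neighbors: ugoi, gsfx.
N(mosj) = {tthj, ipvg}, |N(mosj)| = 2.
deg(evox) = 2; N(evox) = {rxan, timp}.
N(qqrn) = {jpsy, zflh}, |N(qqrn)| = 2.
85-vertex 2-regular graph: connected 2-regular on 85 ⇒ C_{85}.
spec(A) ≈ [2.0, 1.994538, 1.978183, 1.951024, 1.913209, 1.864944, 1.806494, 1.738178, 1.660368, 1.57349, 1.478018, 1.374473, 1.263422, 1.14547, 1.021262, 0.891477, 0.756822, 0.618034, 0.47587, 0.331108, 0.184537, 0.036958, -0.110823, -0.257998, -0.403765, -0.547326, -0.687898, -0.824713, -0.957023, -1.084107, -1.205269, -1.319849, -1.42722, -1.526797, -1.618034, -1.700434, -1.773547, -1.836974, -1.890368, -1.933437, -1.965946, -1.987718, -1.998634] (distinct, 6 d.p.).
Lovász: ϑ = −85(-2*cos(pi/85))/(2+-(-1)*2*cos(pi/85)) = 85*cos(pi/85)/(cos(pi/85) + 1).
= 42.485483… (decimal).
Sandwich: α(G)=42 ≤ ϑ(G)=85*cos(pi/85)/(cos(pi/85) + 1) ≤ χ(Ḡ)=43 (both strict).

85*cos(pi/85)/(cos(pi/85) + 1)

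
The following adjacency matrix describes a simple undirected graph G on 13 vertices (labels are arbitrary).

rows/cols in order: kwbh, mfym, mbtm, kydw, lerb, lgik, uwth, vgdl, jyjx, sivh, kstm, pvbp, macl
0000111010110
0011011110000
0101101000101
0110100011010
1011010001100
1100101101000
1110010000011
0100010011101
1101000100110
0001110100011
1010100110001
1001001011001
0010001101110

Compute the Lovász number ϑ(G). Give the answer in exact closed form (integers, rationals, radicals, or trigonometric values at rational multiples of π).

Vertex kstm has 6 neighbors: kwbh, mbtm, lerb, vgdl, jyjx, macl.
N(lgik) = {kwbh, mfym, lerb, uwth, vgdl, sivh}, |N(lgik)| = 6.
Vertex mfym has 6 neighbors: mbtm, kydw, lgik, uwth, vgdl, jyjx.
Vertex macl has 6 neighbors: mbtm, uwth, vgdl, sivh, kstm, pvbp.
13-vertex 6-regular graph: Paley(13): SR with (k,λ,μ)=(6,2,3).
Distinct eigenvalues (to 6 d.p.): [6.0, 1.302776, -2.302776].
ϑ = −N·λ_min/(λ_max−λ_min) = −13·(-sqrt(13)/2 - 1/2)/(6−(-sqrt(13)/2 - 1/2)) = sqrt(13).
≈ 3.60555128 (to 8 d.p.).

sqrt(13)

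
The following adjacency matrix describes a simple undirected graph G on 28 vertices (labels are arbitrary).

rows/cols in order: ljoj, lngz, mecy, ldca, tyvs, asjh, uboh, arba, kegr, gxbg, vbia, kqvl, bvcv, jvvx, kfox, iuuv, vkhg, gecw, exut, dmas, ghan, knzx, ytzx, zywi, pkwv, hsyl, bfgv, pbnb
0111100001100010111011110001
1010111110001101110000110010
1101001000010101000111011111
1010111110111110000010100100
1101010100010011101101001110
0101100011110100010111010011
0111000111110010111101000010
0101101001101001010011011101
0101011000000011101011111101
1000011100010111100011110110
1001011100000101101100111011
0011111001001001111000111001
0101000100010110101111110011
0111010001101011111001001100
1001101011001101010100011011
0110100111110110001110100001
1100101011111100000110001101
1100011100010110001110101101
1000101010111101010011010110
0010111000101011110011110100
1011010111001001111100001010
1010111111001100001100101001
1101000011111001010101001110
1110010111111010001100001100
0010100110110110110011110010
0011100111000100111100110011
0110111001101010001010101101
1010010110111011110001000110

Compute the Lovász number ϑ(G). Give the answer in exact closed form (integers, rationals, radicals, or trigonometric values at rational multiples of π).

7

deg(uboh) = 15; N(uboh) = {lngz, mecy, ldca, arba, kegr, gxbg, vbia, kqvl, kfox, vkhg, gecw, exut, dmas, knzx, bfgv}.
deg(tyvs) = 15; N(tyvs) = {ljoj, lngz, ldca, asjh, arba, kqvl, kfox, iuuv, vkhg, exut, dmas, knzx, pkwv, hsyl, bfgv}.
N(exut) = {ljoj, tyvs, uboh, kegr, vbia, kqvl, bvcv, jvvx, iuuv, gecw, ghan, knzx, zywi, hsyl, bfgv}, |N(exut)| = 15.
N(kegr) = {lngz, ldca, asjh, uboh, kfox, iuuv, vkhg, exut, ghan, knzx, ytzx, zywi, pkwv, hsyl, pbnb}, |N(kegr)| = 15.
Every vertex has degree 15 (N=28); this is K(8,2), the Kneser graph.
spec(A) ≈ [15.0, 1.0, -5.0] (distinct, 5 d.p.).
With N=28: ϑ(G) = 28·(-1*(-5))/(15−(-5)) = 7.
Numerically 7.000000000.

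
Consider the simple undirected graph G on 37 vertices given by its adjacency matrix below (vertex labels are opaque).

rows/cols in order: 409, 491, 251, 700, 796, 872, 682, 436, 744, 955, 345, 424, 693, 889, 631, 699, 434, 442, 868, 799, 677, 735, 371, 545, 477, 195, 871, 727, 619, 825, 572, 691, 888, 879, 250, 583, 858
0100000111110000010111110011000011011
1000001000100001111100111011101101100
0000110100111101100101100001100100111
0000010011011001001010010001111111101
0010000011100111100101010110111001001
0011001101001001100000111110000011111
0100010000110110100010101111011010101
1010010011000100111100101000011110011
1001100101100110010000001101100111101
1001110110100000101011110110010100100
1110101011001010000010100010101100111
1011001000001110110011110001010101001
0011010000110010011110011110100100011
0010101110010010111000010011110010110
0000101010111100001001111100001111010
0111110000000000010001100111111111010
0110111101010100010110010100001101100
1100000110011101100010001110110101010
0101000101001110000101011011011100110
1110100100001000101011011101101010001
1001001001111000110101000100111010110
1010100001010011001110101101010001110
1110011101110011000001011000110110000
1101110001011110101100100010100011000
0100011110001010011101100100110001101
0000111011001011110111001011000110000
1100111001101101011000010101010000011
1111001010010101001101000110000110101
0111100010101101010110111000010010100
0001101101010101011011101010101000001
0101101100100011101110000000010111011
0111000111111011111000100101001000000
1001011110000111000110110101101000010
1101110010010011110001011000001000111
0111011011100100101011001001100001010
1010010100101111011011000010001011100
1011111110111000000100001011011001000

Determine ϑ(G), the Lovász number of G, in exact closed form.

deg(879) = 18; N(879) = {409, 491, 700, 796, 872, 744, 424, 631, 699, 434, 442, 735, 545, 477, 572, 250, 583, 858}.
Vertex 631 has 18 neighbors: 796, 682, 744, 345, 424, 693, 889, 868, 735, 371, 545, 477, 195, 572, 691, 888, 879, 583.
deg(436) = 18; N(436) = {409, 251, 872, 744, 955, 889, 434, 442, 868, 799, 371, 477, 825, 572, 691, 888, 583, 858}.
N(735) = {409, 251, 796, 955, 424, 631, 699, 868, 799, 677, 371, 477, 195, 727, 825, 879, 250, 583}, |N(735)| = 18.
37-vertex 18-regular graph: SR(37,18,8,9) — a Paley graph.
A has 3 distinct eigenvalues ≈ [18.0, 2.541, -3.541].
ϑ = −N·λ_min/(λ_max−λ_min) = −37·(-sqrt(37)/2 - 1/2)/(18−(-sqrt(37)/2 - 1/2)) = sqrt(37).
= 6.08276253… (decimal).

sqrt(37)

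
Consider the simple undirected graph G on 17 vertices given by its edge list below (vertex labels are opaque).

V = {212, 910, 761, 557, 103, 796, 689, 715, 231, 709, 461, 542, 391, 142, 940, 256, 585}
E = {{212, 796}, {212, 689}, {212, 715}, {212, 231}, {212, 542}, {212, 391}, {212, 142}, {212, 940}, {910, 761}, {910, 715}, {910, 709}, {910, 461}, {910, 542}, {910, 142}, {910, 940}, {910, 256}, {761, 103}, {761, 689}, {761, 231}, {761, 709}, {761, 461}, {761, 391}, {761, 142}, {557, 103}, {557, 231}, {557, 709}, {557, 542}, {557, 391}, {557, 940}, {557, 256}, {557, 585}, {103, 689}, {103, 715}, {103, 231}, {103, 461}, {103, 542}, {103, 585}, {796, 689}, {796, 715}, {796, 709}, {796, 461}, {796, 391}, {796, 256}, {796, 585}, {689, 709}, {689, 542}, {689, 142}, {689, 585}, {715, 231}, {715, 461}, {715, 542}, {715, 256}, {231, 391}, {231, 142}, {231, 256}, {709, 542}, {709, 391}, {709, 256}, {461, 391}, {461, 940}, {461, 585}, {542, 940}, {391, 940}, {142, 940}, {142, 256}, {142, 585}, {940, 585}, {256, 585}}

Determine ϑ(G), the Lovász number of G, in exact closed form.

deg(461) = 8; N(461) = {910, 761, 103, 796, 715, 391, 940, 585}.
N(231) = {212, 761, 557, 103, 715, 391, 142, 256}, |N(231)| = 8.
deg(761) = 8; N(761) = {910, 103, 689, 231, 709, 461, 391, 142}.
Vertex 689 has 8 neighbors: 212, 761, 103, 796, 709, 542, 142, 585.
17-vertex 8-regular graph: SR(17,8,3,4) — a Paley graph.
Distinct eigenvalues (to 6 d.p.): [8.0, 1.561553, -2.561553].
−17·(-sqrt(17)/2 - 1/2) / ((8)−(-sqrt(17)/2 - 1/2)) = sqrt(17) = ϑ(G).
≈ 4.1231 (to 4 d.p.).

sqrt(17)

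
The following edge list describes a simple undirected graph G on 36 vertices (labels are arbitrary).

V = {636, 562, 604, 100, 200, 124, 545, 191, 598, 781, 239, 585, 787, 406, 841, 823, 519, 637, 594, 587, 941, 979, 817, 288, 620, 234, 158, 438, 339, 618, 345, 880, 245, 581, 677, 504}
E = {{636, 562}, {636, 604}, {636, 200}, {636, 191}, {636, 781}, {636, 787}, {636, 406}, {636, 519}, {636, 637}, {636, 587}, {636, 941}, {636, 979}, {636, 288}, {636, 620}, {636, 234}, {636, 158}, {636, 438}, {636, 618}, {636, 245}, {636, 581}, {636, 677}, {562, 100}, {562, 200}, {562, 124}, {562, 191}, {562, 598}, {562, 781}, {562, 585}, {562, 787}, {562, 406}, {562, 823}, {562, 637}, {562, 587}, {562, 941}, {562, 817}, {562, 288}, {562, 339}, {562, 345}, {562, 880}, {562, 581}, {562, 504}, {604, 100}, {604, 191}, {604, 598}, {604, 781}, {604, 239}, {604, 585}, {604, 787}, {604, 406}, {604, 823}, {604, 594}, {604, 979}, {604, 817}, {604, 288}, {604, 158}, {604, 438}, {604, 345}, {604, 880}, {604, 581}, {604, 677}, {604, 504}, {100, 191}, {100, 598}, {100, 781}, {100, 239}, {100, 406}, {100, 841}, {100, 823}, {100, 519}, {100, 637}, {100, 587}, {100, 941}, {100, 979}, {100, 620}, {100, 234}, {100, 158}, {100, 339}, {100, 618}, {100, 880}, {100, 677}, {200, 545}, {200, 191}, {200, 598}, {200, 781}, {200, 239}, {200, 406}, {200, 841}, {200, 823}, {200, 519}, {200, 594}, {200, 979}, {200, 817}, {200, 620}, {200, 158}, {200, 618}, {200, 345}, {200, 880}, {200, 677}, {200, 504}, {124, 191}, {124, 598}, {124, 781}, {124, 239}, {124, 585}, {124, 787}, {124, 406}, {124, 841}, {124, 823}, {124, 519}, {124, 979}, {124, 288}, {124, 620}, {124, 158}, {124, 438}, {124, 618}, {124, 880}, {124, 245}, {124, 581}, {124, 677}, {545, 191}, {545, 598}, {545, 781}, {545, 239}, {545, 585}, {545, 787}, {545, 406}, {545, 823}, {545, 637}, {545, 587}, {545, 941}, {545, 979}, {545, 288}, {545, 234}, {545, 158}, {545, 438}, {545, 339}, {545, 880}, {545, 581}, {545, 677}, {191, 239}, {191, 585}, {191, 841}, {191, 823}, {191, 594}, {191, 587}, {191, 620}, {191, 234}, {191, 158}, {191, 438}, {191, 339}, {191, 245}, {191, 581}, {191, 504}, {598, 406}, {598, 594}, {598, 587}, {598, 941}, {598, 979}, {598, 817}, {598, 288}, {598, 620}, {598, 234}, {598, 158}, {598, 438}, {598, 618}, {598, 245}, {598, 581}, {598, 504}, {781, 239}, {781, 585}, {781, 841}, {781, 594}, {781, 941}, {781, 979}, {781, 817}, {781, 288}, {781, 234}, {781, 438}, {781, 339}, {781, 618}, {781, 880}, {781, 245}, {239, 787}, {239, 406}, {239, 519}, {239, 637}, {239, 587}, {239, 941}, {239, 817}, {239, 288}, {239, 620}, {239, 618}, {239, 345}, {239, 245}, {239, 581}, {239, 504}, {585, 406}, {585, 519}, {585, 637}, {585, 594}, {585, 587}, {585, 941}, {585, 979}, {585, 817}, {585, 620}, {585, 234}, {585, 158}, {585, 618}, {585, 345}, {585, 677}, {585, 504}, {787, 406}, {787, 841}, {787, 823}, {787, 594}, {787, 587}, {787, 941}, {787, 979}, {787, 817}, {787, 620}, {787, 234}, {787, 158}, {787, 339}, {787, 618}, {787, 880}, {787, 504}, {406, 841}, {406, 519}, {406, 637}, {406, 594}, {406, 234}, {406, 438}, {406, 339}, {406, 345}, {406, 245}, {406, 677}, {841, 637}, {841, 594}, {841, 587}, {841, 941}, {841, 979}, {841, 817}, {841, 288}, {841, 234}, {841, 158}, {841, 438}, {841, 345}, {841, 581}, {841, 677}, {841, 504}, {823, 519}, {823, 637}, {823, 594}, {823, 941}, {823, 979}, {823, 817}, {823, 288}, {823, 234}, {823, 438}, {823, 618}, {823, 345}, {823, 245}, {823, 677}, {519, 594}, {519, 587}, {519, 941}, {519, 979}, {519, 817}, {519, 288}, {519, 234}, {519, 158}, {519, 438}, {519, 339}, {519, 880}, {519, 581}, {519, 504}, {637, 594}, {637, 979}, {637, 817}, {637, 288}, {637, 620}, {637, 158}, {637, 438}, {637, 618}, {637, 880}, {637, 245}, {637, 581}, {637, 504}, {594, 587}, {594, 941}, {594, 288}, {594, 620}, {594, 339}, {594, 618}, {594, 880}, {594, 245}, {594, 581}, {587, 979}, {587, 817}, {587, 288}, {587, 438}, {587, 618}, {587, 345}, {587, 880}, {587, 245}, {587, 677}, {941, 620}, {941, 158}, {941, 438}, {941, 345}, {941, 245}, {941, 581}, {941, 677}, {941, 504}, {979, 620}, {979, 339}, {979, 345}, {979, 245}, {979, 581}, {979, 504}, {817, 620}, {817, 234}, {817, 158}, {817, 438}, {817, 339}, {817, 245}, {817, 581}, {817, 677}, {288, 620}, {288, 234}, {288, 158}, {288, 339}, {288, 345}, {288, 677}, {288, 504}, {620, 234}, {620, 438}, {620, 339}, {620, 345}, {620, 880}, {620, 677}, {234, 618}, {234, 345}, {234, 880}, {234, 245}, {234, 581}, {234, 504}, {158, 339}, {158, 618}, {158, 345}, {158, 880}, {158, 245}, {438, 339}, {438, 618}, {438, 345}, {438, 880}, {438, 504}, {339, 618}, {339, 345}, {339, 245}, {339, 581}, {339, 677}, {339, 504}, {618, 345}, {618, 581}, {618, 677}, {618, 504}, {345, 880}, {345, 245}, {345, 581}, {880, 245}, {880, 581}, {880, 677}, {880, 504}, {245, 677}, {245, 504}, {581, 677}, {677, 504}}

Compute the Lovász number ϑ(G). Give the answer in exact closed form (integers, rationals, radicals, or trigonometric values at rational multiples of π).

8

Vertex 594 has 21 neighbors: 604, 200, 191, 598, 781, 585, 787, 406, 841, 823, 519, 637, 587, 941, 288, 620, 339, 618, 880, 245, 581.
deg(234) = 21; N(234) = {636, 100, 545, 191, 598, 781, 585, 787, 406, 841, 823, 519, 817, 288, 620, 618, 345, 880, 245, 581, 504}.
N(880) = {562, 604, 100, 200, 124, 545, 781, 787, 519, 637, 594, 587, 620, 234, 158, 438, 345, 245, 581, 677, 504}, |N(880)| = 21.
N(823) = {562, 604, 100, 200, 124, 545, 191, 787, 519, 637, 594, 941, 979, 817, 288, 234, 438, 618, 345, 245, 677}, |N(823)| = 21.
36-vertex 21-regular graph: this is K(9,2), the Kneser graph.
Distinct eigenvalues (to 5 d.p.): [21.0, 1.0, -6.0].
−36·(-6) / ((21)−(-6)) = 8 = ϑ(G).
ϑ(G) ≈ 8.00000000.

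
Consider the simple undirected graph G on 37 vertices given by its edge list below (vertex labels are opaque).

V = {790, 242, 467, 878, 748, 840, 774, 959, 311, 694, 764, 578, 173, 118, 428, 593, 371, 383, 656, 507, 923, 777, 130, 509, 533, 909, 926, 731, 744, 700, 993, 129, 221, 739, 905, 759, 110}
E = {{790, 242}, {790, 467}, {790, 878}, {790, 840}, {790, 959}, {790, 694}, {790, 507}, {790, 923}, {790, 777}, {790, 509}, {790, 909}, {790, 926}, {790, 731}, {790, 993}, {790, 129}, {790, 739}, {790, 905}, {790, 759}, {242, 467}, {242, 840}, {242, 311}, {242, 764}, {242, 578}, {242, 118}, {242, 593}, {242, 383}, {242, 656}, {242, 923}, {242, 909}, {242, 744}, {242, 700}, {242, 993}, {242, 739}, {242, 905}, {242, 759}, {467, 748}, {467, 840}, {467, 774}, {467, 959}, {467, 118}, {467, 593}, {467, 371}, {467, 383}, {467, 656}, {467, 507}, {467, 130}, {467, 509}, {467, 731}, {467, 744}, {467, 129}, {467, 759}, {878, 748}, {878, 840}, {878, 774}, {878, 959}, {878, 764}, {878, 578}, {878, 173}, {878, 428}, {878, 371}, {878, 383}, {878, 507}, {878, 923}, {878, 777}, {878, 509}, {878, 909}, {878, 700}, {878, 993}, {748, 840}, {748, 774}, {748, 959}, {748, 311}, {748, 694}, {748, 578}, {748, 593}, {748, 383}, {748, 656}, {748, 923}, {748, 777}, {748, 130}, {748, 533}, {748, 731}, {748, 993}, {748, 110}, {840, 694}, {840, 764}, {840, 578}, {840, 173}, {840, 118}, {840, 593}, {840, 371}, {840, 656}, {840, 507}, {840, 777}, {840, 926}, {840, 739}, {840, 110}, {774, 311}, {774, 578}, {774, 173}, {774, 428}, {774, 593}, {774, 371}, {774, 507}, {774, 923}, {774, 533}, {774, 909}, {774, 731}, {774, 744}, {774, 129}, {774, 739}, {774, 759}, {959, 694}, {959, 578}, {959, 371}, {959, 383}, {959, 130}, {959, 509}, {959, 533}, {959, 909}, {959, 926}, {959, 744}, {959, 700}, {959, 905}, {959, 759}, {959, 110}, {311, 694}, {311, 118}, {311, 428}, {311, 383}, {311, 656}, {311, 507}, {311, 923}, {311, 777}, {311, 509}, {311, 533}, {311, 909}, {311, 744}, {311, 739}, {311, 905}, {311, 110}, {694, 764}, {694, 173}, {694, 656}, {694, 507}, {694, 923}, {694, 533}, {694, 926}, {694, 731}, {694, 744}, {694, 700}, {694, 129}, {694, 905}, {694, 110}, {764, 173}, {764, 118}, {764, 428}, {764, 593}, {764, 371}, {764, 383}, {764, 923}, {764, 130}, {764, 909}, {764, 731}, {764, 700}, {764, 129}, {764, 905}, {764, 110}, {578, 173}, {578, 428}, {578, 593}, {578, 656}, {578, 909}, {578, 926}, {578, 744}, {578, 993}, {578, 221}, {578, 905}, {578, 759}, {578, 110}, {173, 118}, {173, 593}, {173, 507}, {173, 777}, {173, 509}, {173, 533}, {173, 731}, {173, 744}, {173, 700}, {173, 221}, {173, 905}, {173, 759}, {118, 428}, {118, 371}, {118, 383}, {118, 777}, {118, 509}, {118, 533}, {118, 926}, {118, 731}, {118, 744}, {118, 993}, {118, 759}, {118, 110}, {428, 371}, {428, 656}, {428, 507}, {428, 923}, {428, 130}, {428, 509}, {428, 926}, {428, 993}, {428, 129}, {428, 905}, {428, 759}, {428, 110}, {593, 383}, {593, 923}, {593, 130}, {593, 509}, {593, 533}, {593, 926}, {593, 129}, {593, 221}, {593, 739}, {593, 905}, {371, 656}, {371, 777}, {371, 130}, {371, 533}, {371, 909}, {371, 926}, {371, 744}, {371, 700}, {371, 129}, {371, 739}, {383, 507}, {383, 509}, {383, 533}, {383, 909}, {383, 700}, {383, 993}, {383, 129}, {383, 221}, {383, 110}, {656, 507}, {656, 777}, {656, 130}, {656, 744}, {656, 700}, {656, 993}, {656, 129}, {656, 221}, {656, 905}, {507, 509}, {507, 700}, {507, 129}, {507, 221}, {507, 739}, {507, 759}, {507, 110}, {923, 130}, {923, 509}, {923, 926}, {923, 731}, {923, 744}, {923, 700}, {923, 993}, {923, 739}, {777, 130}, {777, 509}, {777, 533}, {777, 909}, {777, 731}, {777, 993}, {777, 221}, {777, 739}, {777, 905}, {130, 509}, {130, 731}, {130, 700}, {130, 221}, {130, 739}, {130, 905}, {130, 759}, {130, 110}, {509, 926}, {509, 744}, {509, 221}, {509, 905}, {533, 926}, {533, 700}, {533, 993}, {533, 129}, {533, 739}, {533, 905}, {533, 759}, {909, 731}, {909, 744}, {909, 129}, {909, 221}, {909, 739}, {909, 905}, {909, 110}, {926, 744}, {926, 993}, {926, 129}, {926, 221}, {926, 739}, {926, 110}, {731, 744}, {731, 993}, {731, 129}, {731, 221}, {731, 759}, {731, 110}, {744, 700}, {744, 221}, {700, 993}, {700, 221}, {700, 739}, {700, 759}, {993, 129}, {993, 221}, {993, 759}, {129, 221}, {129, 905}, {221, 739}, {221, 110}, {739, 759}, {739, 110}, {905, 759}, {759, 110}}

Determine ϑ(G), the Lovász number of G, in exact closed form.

Vertex 764 has 18 neighbors: 242, 878, 840, 694, 173, 118, 428, 593, 371, 383, 923, 130, 909, 731, 700, 129, 905, 110.
N(840) = {790, 242, 467, 878, 748, 694, 764, 578, 173, 118, 593, 371, 656, 507, 777, 926, 739, 110}, |N(840)| = 18.
N(242) = {790, 467, 840, 311, 764, 578, 118, 593, 383, 656, 923, 909, 744, 700, 993, 739, 905, 759}, |N(242)| = 18.
N(993) = {790, 242, 878, 748, 578, 118, 428, 383, 656, 923, 777, 533, 926, 731, 700, 129, 221, 759}, |N(993)| = 18.
G on 37 vertices is 18-regular; Paley(37): SR with (k,λ,μ)=(18,8,9).
A has 3 distinct eigenvalues ≈ [18.0, 2.541, -3.541].
λ_max=18, λ_min=-sqrt(37)/2 - 1/2; ϑ = −37·λ_min/(λ_max−λ_min) = sqrt(37).
= 6.08276… (decimal).

sqrt(37)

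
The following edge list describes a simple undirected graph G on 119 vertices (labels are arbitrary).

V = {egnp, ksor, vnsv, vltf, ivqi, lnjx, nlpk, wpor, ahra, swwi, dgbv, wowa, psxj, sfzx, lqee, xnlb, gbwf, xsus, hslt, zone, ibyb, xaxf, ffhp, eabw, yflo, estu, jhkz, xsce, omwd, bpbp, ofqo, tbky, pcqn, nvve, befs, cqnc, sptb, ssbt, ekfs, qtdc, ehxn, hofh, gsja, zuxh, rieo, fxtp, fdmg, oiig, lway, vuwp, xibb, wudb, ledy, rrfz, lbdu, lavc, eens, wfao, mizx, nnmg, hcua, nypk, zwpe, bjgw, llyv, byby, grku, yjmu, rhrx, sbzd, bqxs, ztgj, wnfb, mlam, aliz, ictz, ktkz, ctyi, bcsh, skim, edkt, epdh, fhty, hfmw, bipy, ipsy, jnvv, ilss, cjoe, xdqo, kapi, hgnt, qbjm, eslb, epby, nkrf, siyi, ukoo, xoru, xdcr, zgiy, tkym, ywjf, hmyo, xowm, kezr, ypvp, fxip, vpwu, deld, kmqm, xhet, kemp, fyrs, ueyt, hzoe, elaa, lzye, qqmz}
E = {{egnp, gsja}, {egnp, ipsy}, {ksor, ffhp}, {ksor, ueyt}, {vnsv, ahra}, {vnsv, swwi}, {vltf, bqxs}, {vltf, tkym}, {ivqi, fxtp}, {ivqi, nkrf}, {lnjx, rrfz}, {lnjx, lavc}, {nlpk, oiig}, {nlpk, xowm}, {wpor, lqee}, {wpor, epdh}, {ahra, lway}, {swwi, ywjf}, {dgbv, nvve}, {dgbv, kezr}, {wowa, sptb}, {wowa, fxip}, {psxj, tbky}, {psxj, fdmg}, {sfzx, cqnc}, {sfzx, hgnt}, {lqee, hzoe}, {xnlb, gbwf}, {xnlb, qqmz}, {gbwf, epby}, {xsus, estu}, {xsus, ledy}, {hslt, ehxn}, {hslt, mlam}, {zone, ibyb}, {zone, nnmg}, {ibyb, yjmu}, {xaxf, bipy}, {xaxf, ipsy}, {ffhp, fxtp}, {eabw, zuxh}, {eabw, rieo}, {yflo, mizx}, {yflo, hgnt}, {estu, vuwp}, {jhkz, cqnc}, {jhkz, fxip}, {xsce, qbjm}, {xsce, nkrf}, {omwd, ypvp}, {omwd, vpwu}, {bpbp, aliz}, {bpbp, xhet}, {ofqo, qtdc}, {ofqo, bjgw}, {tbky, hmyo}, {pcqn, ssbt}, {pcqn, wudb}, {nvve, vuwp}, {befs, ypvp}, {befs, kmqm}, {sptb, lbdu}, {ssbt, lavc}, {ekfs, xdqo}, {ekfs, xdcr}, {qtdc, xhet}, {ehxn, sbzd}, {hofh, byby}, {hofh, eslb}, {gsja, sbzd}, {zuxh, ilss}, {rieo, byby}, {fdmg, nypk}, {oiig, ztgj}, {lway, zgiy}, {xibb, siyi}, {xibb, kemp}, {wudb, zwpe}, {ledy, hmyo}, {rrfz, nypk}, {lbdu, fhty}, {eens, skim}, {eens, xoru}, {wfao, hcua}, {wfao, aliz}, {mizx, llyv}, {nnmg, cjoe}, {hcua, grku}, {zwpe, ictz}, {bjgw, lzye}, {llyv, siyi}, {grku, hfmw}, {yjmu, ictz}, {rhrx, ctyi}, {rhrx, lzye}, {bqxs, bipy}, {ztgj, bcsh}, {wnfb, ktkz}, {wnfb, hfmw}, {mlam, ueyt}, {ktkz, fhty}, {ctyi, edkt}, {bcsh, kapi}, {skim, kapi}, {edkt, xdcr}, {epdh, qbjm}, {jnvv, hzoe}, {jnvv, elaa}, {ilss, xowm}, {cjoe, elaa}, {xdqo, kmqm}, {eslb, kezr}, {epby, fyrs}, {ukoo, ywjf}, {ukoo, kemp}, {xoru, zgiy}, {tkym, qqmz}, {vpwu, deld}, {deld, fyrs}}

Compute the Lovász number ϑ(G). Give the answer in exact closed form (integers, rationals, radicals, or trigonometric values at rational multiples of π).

N(yjmu) = {ibyb, ictz}, |N(yjmu)| = 2.
Vertex zone has 2 neighbors: ibyb, nnmg.
Vertex gsja has 2 neighbors: egnp, sbzd.
Vertex wpor has 2 neighbors: lqee, epdh.
Every vertex has degree 2 (N=119); connected 2-regular on 119 ⇒ C_{119}.
spec(A) ≈ [2.0, 1.9972, 1.9889, 1.975, 1.9556, 1.9307, 1.9005, 1.8649, 1.8242, 1.7784, 1.7276, 1.672, 1.6118, 1.5471, 1.478, 1.4048, 1.3278, 1.247, 1.1627, 1.0752, 0.9847, 0.8915, 0.7957, 0.6978, 0.5979, 0.4964, 0.3934, 0.2894, 0.1845, 0.0792, -0.0264, -0.1319, -0.237, -0.3415, -0.445, -0.5473, -0.6481, -0.747, -0.8439, -0.9384, -1.0303, -1.1194, -1.2053, -1.2878, -1.3668, -1.4419, -1.5131, -1.58, -1.6425, -1.7004, -1.7536, -1.8019, -1.8452, -1.8834, -1.9163, -1.9438, -1.9659, -1.9826, -1.9937, -1.9993] (distinct, 4 d.p.).
ϑ = −N·λ_min/(λ_max−λ_min) = −119·(-2*cos(pi/119))/(2−(-2*cos(pi/119))) = 119*cos(pi/119)/(cos(pi/119) + 1).
Numerically 59.489632.
α=59, χ(Ḡ)=60; ϑ=119*cos(pi/119)/(cos(pi/119) + 1) lies between (both strict).

119*cos(pi/119)/(cos(pi/119) + 1)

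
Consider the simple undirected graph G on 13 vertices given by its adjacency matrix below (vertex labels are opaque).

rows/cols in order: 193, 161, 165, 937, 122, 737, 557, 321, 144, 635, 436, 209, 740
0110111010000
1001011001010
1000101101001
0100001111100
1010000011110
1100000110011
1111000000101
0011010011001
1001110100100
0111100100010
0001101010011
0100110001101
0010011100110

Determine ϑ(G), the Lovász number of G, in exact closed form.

sqrt(13)

deg(321) = 6; N(321) = {165, 937, 737, 144, 635, 740}.
deg(635) = 6; N(635) = {161, 165, 937, 122, 321, 209}.
N(436) = {937, 122, 557, 144, 209, 740}, |N(436)| = 6.
N(937) = {161, 557, 321, 144, 635, 436}, |N(937)| = 6.
G on 13 vertices is 6-regular; SR(13,6,2,3) — a Paley graph.
A has 3 distinct eigenvalues ≈ [6.0, 1.3028, -2.3028].
Lovász (edge-transitive): ϑ = −13·(-sqrt(13)/2 - 1/2)/((6)−(-sqrt(13)/2 - 1/2)) = sqrt(13).
ϑ(G) ≈ 3.60555128.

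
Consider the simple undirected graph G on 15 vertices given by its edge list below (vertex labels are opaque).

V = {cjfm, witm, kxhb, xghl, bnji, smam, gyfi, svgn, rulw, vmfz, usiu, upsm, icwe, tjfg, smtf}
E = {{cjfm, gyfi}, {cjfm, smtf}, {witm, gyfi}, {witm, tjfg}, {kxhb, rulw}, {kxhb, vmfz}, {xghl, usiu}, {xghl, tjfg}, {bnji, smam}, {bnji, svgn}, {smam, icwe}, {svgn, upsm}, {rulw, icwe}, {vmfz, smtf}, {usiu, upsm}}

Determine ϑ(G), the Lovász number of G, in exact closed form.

15*cos(pi/15)/(cos(pi/15) + 1)

deg(xghl) = 2; N(xghl) = {usiu, tjfg}.
N(tjfg) = {witm, xghl}, |N(tjfg)| = 2.
N(smtf) = {cjfm, vmfz}, |N(smtf)| = 2.
deg(usiu) = 2; N(usiu) = {xghl, upsm}.
G on 15 vertices is 2-regular; connected 2-regular on 15 ⇒ C_{15}.
spec(A) ≈ [2.0, 1.82709, 1.33826, 0.61803, -0.20906, -1.0, -1.61803, -1.9563] (distinct, 5 d.p.).
ϑ = −N·λ_min/(λ_max−λ_min) = −15·(-2*cos(pi/15))/(2−(-2*cos(pi/15))) = 15*cos(pi/15)/(cos(pi/15) + 1).
Numerically 7.417148248.
α=7, χ(Ḡ)=8; ϑ=15*cos(pi/15)/(cos(pi/15) + 1) lies between (both strict).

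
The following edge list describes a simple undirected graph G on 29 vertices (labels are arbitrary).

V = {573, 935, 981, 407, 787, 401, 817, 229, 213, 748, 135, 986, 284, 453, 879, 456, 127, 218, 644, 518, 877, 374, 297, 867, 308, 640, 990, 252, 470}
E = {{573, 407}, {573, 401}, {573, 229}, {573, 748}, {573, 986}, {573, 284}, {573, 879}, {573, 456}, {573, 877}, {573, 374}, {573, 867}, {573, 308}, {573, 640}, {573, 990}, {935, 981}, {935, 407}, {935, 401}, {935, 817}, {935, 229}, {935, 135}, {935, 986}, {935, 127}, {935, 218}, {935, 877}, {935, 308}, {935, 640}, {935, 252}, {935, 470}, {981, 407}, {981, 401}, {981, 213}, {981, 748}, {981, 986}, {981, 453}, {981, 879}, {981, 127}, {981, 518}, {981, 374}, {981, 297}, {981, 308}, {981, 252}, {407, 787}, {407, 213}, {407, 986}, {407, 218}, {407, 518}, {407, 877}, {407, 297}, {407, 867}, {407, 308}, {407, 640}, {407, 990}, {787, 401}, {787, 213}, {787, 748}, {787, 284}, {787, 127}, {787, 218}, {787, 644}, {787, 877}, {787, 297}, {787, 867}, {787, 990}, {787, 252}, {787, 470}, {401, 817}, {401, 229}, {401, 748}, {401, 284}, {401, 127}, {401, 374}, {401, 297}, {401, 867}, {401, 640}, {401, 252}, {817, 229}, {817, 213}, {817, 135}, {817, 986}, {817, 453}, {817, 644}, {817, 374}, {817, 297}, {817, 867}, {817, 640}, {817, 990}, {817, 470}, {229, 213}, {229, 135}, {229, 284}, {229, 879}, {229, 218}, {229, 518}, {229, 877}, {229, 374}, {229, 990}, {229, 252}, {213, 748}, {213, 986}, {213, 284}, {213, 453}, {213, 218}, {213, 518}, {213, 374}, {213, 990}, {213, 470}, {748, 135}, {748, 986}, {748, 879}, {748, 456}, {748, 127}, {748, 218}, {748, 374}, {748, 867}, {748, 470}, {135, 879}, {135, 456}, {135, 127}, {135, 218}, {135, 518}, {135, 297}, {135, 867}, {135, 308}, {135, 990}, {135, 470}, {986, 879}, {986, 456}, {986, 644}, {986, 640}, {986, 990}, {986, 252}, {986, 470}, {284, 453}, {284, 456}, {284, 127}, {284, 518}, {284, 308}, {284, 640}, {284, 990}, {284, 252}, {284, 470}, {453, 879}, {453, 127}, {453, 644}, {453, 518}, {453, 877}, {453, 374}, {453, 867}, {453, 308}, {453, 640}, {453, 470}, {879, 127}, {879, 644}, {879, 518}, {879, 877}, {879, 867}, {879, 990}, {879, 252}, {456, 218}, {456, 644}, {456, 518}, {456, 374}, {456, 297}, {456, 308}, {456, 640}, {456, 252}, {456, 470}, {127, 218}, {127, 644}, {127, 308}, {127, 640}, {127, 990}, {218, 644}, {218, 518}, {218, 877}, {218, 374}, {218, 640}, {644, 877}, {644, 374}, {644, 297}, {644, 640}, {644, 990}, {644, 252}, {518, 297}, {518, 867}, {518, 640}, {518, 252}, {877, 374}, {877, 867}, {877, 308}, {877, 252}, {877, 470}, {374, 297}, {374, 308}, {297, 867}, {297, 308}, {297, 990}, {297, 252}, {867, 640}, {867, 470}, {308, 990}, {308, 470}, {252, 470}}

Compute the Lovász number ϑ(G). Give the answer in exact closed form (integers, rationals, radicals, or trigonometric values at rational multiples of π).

Vertex 867 has 14 neighbors: 573, 407, 787, 401, 817, 748, 135, 453, 879, 518, 877, 297, 640, 470.
Vertex 879 has 14 neighbors: 573, 981, 229, 748, 135, 986, 453, 127, 644, 518, 877, 867, 990, 252.
N(986) = {573, 935, 981, 407, 817, 213, 748, 879, 456, 644, 640, 990, 252, 470}, |N(986)| = 14.
deg(135) = 14; N(135) = {935, 817, 229, 748, 879, 456, 127, 218, 518, 297, 867, 308, 990, 470}.
14-regular, N=29; SR(29,14,6,7) — a Paley graph.
spec(A) ≈ [14.0, 2.193, -3.193] (distinct, 3 d.p.).
−29·(-sqrt(29)/2 - 1/2) / ((14)−(-sqrt(29)/2 - 1/2)) = sqrt(29) = ϑ(G).
ϑ(G) ≈ 5.38516.

sqrt(29)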